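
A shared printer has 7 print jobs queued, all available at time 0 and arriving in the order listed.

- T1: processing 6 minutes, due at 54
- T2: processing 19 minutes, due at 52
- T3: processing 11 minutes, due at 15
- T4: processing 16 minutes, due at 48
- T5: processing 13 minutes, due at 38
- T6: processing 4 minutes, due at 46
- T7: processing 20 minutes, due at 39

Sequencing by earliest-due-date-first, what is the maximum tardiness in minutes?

35

EDD (increasing due date): T3 T5 T7 T6 T4 T2 T1.
T3: 0→11, due 15, tardiness 0
T5: 11→24, due 38, tardiness 0
T7: 24→44, due 39, tardiness 5
T6: 44→48, due 46, tardiness 2
T4: 48→64, due 48, tardiness 16
T2: 64→83, due 52, tardiness 31
T1: 83→89, due 54, tardiness 35
Maximum = 35.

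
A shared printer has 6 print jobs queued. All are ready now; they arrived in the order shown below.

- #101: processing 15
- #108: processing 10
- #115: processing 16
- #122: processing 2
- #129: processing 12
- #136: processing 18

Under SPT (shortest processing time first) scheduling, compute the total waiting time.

SPT (increasing processing time): #122 #108 #129 #101 #115 #136.
#122: waits 0, runs 0→2
#108: waits 2, runs 2→12
#129: waits 12, runs 12→24
#101: waits 24, runs 24→39
#115: waits 39, runs 39→55
#136: waits 55, runs 55→73
Sum = 0+2+12+24+39+55 = 132.

132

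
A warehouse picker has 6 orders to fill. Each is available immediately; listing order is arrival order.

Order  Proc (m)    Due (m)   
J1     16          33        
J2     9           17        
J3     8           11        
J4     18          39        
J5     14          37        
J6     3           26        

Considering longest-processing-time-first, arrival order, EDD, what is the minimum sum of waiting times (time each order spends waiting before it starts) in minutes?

LPT (decreasing processing time): J4 J1 J5 J2 J3 J6.
J4: waits 0, runs 0→18
J1: waits 18, runs 18→34
J5: waits 34, runs 34→48
J2: waits 48, runs 48→57
J3: waits 57, runs 57→65
J6: waits 65, runs 65→68
Sum = 0+18+34+48+57+65 = 222.
FIFO (arrival order): J1 J2 J3 J4 J5 J6.
J1: waits 0, runs 0→16
J2: waits 16, runs 16→25
J3: waits 25, runs 25→33
J4: waits 33, runs 33→51
J5: waits 51, runs 51→65
J6: waits 65, runs 65→68
Sum = 0+16+25+33+51+65 = 190.
EDD (increasing due date): J3 J2 J6 J1 J5 J4.
J3: waits 0, runs 0→8
J2: waits 8, runs 8→17
J6: waits 17, runs 17→20
J1: waits 20, runs 20→36
J5: waits 36, runs 36→50
J4: waits 50, runs 50→68
Sum = 0+8+17+20+36+50 = 131.
LPT 222, FIFO 190, EDD 131 → minimum 131.

131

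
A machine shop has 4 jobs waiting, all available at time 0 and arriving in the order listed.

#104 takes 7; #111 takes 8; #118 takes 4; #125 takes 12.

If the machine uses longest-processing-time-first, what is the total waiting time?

LPT (decreasing processing time): #125 #111 #104 #118.
#125: waits 0, runs 0→12
#111: waits 12, runs 12→20
#104: waits 20, runs 20→27
#118: waits 27, runs 27→31
Sum = 0+12+20+27 = 59.

59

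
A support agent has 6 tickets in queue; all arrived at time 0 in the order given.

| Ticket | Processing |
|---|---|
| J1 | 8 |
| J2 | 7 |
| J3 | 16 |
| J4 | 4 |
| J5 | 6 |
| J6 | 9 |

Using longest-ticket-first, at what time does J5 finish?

46

LPT (decreasing processing time): J3 J6 J1 J2 J5 J4.
J3: 0→16
J6: 16→25
J1: 25→33
J2: 33→40
J5: 40→46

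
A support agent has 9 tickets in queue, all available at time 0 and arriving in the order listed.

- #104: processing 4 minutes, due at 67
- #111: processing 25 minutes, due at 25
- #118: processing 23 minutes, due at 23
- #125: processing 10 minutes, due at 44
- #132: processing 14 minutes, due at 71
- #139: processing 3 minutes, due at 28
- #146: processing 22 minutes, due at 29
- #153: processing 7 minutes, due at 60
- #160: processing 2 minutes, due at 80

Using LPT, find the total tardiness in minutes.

318

LPT (decreasing processing time): #111 #118 #146 #132 #125 #153 #104 #139 #160.
#111: 0→25, due 25, tardiness 0
#118: 25→48, due 23, tardiness 25
#146: 48→70, due 29, tardiness 41
#132: 70→84, due 71, tardiness 13
#125: 84→94, due 44, tardiness 50
#153: 94→101, due 60, tardiness 41
#104: 101→105, due 67, tardiness 38
#139: 105→108, due 28, tardiness 80
#160: 108→110, due 80, tardiness 30
Sum = 0+25+41+13+50+41+38+80+30 = 318.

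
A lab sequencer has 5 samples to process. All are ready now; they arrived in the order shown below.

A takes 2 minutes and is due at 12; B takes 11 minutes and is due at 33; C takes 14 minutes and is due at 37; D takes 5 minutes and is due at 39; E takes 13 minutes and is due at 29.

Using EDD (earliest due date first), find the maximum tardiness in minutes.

6

EDD (increasing due date): A E B C D.
A: 0→2, due 12, tardiness 0
E: 2→15, due 29, tardiness 0
B: 15→26, due 33, tardiness 0
C: 26→40, due 37, tardiness 3
D: 40→45, due 39, tardiness 6
Maximum = 6.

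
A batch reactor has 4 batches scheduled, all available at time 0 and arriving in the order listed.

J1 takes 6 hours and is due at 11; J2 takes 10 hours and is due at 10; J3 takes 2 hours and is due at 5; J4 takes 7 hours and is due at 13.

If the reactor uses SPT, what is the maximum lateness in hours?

SPT (increasing processing time): J3 J1 J4 J2.
J3: 0→2, due 5, lateness -3
J1: 2→8, due 11, lateness -3
J4: 8→15, due 13, lateness 2
J2: 15→25, due 10, lateness 15
Maximum = 15.

15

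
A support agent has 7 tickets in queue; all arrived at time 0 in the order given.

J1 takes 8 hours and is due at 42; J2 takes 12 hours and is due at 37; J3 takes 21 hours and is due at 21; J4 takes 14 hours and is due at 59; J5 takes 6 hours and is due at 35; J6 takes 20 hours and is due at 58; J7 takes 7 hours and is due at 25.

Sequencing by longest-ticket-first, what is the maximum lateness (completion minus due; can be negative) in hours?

57

LPT (decreasing processing time): J3 J6 J4 J2 J1 J7 J5.
J3: 0→21, due 21, lateness 0
J6: 21→41, due 58, lateness -17
J4: 41→55, due 59, lateness -4
J2: 55→67, due 37, lateness 30
J1: 67→75, due 42, lateness 33
J7: 75→82, due 25, lateness 57
J5: 82→88, due 35, lateness 53
Maximum = 57.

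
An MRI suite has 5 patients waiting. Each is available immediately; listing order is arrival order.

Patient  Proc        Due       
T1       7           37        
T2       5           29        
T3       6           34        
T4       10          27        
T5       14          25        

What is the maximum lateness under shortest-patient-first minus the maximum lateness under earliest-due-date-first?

SPT (increasing processing time): T2 T3 T1 T4 T5.
T2: 0→5, due 29, lateness -24
T3: 5→11, due 34, lateness -23
T1: 11→18, due 37, lateness -19
T4: 18→28, due 27, lateness 1
T5: 28→42, due 25, lateness 17
Maximum = 17.
EDD (increasing due date): T5 T4 T2 T3 T1.
T5: 0→14, due 25, lateness -11
T4: 14→24, due 27, lateness -3
T2: 24→29, due 29, lateness 0
T3: 29→35, due 34, lateness 1
T1: 35→42, due 37, lateness 5
Maximum = 5.
Difference = 17 − 5 = 12.

12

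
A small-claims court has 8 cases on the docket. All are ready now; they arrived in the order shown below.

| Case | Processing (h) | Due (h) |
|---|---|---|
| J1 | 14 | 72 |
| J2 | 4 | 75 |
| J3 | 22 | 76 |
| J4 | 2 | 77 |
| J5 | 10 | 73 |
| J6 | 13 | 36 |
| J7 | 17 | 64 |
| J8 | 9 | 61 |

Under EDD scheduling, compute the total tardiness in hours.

27

EDD (increasing due date): J6 J8 J7 J1 J5 J2 J3 J4.
J6: 0→13, due 36, tardiness 0
J8: 13→22, due 61, tardiness 0
J7: 22→39, due 64, tardiness 0
J1: 39→53, due 72, tardiness 0
J5: 53→63, due 73, tardiness 0
J2: 63→67, due 75, tardiness 0
J3: 67→89, due 76, tardiness 13
J4: 89→91, due 77, tardiness 14
Sum = 0+0+0+0+0+0+13+14 = 27.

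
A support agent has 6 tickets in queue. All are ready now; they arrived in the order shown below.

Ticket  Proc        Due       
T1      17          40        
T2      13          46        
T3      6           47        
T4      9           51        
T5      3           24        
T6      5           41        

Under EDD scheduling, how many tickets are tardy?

1

EDD (increasing due date): T5 T1 T6 T2 T3 T4.
T5: 0→3, due 24, tardiness 0
T1: 3→20, due 40, tardiness 0
T6: 20→25, due 41, tardiness 0
T2: 25→38, due 46, tardiness 0
T3: 38→44, due 47, tardiness 0
T4: 44→53, due 51, tardiness 2
Late tickets: 1.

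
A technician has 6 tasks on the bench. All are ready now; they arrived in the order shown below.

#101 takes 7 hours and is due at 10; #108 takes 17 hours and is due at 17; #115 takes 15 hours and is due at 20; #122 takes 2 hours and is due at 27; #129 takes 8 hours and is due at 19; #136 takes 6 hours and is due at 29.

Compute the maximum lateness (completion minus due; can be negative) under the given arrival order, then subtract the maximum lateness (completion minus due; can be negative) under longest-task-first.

-7

FIFO (arrival order): #101 #108 #115 #122 #129 #136.
#101: 0→7, due 10, lateness -3
#108: 7→24, due 17, lateness 7
#115: 24→39, due 20, lateness 19
#122: 39→41, due 27, lateness 14
#129: 41→49, due 19, lateness 30
#136: 49→55, due 29, lateness 26
Maximum = 30.
LPT (decreasing processing time): #108 #115 #129 #101 #136 #122.
#108: 0→17, due 17, lateness 0
#115: 17→32, due 20, lateness 12
#129: 32→40, due 19, lateness 21
#101: 40→47, due 10, lateness 37
#136: 47→53, due 29, lateness 24
#122: 53→55, due 27, lateness 28
Maximum = 37.
Difference = 30 − 37 = -7.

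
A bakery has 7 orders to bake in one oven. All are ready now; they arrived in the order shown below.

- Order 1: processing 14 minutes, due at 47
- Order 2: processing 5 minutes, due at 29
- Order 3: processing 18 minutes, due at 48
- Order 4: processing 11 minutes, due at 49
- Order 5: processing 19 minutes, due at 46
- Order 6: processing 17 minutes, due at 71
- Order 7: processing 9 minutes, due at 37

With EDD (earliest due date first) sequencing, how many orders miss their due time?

EDD (increasing due date): Order 2 Order 7 Order 5 Order 1 Order 3 Order 4 Order 6.
Order 2: 0→5, due 29, tardiness 0
Order 7: 5→14, due 37, tardiness 0
Order 5: 14→33, due 46, tardiness 0
Order 1: 33→47, due 47, tardiness 0
Order 3: 47→65, due 48, tardiness 17
Order 4: 65→76, due 49, tardiness 27
Order 6: 76→93, due 71, tardiness 22
Late orders: 3.

3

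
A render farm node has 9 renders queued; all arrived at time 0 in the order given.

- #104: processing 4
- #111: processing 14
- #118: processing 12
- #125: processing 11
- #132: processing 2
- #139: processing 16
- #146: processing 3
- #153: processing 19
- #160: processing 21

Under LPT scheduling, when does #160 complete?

LPT (decreasing processing time): #160 #153 #139 #111 #118 #125 #104 #146 #132.
#160: 0→21

21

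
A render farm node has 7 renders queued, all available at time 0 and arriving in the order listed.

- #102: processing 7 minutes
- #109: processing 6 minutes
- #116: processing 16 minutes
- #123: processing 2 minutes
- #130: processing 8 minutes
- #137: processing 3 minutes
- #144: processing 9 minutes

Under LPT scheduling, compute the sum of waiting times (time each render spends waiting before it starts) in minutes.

LPT (decreasing processing time): #116 #144 #130 #102 #109 #137 #123.
#116: waits 0, runs 0→16
#144: waits 16, runs 16→25
#130: waits 25, runs 25→33
#102: waits 33, runs 33→40
#109: waits 40, runs 40→46
#137: waits 46, runs 46→49
#123: waits 49, runs 49→51
Sum = 0+16+25+33+40+46+49 = 209.

209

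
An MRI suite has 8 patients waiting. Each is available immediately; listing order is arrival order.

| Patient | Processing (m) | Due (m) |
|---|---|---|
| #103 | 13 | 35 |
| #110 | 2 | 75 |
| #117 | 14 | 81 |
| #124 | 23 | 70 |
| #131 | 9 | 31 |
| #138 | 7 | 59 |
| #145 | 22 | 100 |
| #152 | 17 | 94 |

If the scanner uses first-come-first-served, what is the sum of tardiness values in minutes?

52

FIFO (arrival order): #103 #110 #117 #124 #131 #138 #145 #152.
#103: 0→13, due 35, tardiness 0
#110: 13→15, due 75, tardiness 0
#117: 15→29, due 81, tardiness 0
#124: 29→52, due 70, tardiness 0
#131: 52→61, due 31, tardiness 30
#138: 61→68, due 59, tardiness 9
#145: 68→90, due 100, tardiness 0
#152: 90→107, due 94, tardiness 13
Sum = 0+0+0+0+30+9+0+13 = 52.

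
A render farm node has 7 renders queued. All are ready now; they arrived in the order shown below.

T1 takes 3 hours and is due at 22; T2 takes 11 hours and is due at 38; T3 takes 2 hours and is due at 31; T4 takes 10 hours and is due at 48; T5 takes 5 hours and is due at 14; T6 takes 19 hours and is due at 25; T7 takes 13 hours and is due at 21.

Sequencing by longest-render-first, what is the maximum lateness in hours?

LPT (decreasing processing time): T6 T7 T2 T4 T5 T1 T3.
T6: 0→19, due 25, lateness -6
T7: 19→32, due 21, lateness 11
T2: 32→43, due 38, lateness 5
T4: 43→53, due 48, lateness 5
T5: 53→58, due 14, lateness 44
T1: 58→61, due 22, lateness 39
T3: 61→63, due 31, lateness 32
Maximum = 44.

44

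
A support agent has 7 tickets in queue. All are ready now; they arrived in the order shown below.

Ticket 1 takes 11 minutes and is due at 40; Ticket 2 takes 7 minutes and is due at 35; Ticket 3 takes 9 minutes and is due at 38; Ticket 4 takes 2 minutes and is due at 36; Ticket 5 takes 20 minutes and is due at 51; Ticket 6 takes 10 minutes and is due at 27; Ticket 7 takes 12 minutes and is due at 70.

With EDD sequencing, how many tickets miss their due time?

EDD (increasing due date): Ticket 6 Ticket 2 Ticket 4 Ticket 3 Ticket 1 Ticket 5 Ticket 7.
Ticket 6: 0→10, due 27, tardiness 0
Ticket 2: 10→17, due 35, tardiness 0
Ticket 4: 17→19, due 36, tardiness 0
Ticket 3: 19→28, due 38, tardiness 0
Ticket 1: 28→39, due 40, tardiness 0
Ticket 5: 39→59, due 51, tardiness 8
Ticket 7: 59→71, due 70, tardiness 1
Late tickets: 2.

2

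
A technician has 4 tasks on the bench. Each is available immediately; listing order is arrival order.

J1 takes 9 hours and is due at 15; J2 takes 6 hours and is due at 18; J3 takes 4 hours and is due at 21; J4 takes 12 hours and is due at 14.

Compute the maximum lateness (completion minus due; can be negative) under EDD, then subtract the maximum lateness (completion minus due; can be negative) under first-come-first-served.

EDD (increasing due date): J4 J1 J2 J3.
J4: 0→12, due 14, lateness -2
J1: 12→21, due 15, lateness 6
J2: 21→27, due 18, lateness 9
J3: 27→31, due 21, lateness 10
Maximum = 10.
FIFO (arrival order): J1 J2 J3 J4.
J1: 0→9, due 15, lateness -6
J2: 9→15, due 18, lateness -3
J3: 15→19, due 21, lateness -2
J4: 19→31, due 14, lateness 17
Maximum = 17.
Difference = 10 − 17 = -7.

-7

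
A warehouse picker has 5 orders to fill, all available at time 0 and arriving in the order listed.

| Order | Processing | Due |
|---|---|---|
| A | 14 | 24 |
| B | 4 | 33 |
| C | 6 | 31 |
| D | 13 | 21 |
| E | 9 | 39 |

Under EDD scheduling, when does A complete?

EDD (increasing due date): D A C B E.
D: 0→13
A: 13→27

27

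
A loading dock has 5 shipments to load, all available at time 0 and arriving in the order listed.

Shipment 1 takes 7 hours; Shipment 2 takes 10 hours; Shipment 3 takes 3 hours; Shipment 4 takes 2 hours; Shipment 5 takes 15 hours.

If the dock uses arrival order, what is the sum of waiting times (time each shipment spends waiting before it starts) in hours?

FIFO (arrival order): Shipment 1 Shipment 2 Shipment 3 Shipment 4 Shipment 5.
Shipment 1: waits 0, runs 0→7
Shipment 2: waits 7, runs 7→17
Shipment 3: waits 17, runs 17→20
Shipment 4: waits 20, runs 20→22
Shipment 5: waits 22, runs 22→37
Sum = 0+7+17+20+22 = 66.

66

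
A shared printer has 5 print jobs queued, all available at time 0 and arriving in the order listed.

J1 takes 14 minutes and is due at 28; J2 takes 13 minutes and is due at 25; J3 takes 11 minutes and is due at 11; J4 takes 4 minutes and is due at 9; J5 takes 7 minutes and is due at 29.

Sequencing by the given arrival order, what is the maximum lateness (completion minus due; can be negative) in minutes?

FIFO (arrival order): J1 J2 J3 J4 J5.
J1: 0→14, due 28, lateness -14
J2: 14→27, due 25, lateness 2
J3: 27→38, due 11, lateness 27
J4: 38→42, due 9, lateness 33
J5: 42→49, due 29, lateness 20
Maximum = 33.

33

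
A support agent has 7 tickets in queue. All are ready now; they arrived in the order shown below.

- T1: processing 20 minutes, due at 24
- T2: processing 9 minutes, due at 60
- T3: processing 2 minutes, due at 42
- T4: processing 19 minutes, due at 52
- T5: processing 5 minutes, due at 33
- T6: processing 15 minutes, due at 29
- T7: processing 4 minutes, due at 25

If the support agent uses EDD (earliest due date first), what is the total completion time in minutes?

EDD (increasing due date): T1 T7 T6 T5 T3 T4 T2.
T1: 0→20
T7: 20→24
T6: 24→39
T5: 39→44
T3: 44→46
T4: 46→65
T2: 65→74
Sum = 20+24+39+44+46+65+74 = 312.

312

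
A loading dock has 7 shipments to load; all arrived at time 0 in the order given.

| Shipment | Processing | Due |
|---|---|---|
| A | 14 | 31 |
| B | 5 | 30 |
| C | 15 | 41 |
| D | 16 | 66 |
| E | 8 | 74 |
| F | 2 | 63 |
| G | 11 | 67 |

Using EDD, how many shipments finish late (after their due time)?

EDD (increasing due date): B A C F D G E.
B: 0→5, due 30, tardiness 0
A: 5→19, due 31, tardiness 0
C: 19→34, due 41, tardiness 0
F: 34→36, due 63, tardiness 0
D: 36→52, due 66, tardiness 0
G: 52→63, due 67, tardiness 0
E: 63→71, due 74, tardiness 0
Late shipments: 0.

0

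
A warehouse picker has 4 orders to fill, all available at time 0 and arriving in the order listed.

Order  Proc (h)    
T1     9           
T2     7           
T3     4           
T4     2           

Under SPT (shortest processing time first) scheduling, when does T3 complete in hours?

SPT (increasing processing time): T4 T3 T2 T1.
T4: 0→2
T3: 2→6

6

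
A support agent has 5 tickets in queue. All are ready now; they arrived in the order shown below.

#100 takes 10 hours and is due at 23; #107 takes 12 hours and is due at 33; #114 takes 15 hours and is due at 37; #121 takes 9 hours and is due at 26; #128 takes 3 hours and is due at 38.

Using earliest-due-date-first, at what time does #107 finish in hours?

31

EDD (increasing due date): #100 #121 #107 #114 #128.
#100: 0→10
#121: 10→19
#107: 19→31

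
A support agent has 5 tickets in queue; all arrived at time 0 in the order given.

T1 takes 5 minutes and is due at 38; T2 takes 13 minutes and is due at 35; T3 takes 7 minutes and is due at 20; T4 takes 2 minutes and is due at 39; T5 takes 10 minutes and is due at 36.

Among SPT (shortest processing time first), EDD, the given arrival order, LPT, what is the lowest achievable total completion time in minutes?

84

SPT (increasing processing time): T4 T1 T3 T5 T2.
T4: 0→2
T1: 2→7
T3: 7→14
T5: 14→24
T2: 24→37
Sum = 2+7+14+24+37 = 84.
EDD (increasing due date): T3 T2 T5 T1 T4.
T3: 0→7
T2: 7→20
T5: 20→30
T1: 30→35
T4: 35→37
Sum = 7+20+30+35+37 = 129.
FIFO (arrival order): T1 T2 T3 T4 T5.
T1: 0→5
T2: 5→18
T3: 18→25
T4: 25→27
T5: 27→37
Sum = 5+18+25+27+37 = 112.
LPT (decreasing processing time): T2 T5 T3 T1 T4.
T2: 0→13
T5: 13→23
T3: 23→30
T1: 30→35
T4: 35→37
Sum = 13+23+30+35+37 = 138.
SPT 84, EDD 129, FIFO 112, LPT 138 → minimum 84.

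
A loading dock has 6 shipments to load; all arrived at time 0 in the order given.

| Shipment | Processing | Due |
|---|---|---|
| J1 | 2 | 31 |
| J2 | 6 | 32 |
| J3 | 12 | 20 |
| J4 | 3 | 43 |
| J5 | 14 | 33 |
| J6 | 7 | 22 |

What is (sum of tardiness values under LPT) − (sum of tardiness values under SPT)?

LPT (decreasing processing time): J5 J3 J6 J2 J4 J1.
J5: 0→14, due 33, tardiness 0
J3: 14→26, due 20, tardiness 6
J6: 26→33, due 22, tardiness 11
J2: 33→39, due 32, tardiness 7
J4: 39→42, due 43, tardiness 0
J1: 42→44, due 31, tardiness 13
Sum = 0+6+11+7+0+13 = 37.
SPT (increasing processing time): J1 J4 J2 J6 J3 J5.
J1: 0→2, due 31, tardiness 0
J4: 2→5, due 43, tardiness 0
J2: 5→11, due 32, tardiness 0
J6: 11→18, due 22, tardiness 0
J3: 18→30, due 20, tardiness 10
J5: 30→44, due 33, tardiness 11
Sum = 0+0+0+0+10+11 = 21.
Difference = 37 − 21 = 16.

16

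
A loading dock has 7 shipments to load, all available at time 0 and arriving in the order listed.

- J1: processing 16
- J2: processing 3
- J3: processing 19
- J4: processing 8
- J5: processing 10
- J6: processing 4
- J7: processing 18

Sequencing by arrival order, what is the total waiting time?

235

FIFO (arrival order): J1 J2 J3 J4 J5 J6 J7.
J1: waits 0, runs 0→16
J2: waits 16, runs 16→19
J3: waits 19, runs 19→38
J4: waits 38, runs 38→46
J5: waits 46, runs 46→56
J6: waits 56, runs 56→60
J7: waits 60, runs 60→78
Sum = 0+16+19+38+46+56+60 = 235.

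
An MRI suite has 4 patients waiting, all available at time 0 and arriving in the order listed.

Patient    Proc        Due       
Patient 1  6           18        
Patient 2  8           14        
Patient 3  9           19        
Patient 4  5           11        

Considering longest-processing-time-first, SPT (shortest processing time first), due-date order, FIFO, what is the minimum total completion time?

LPT (decreasing processing time): Patient 3 Patient 2 Patient 1 Patient 4.
Patient 3: 0→9
Patient 2: 9→17
Patient 1: 17→23
Patient 4: 23→28
Sum = 9+17+23+28 = 77.
SPT (increasing processing time): Patient 4 Patient 1 Patient 2 Patient 3.
Patient 4: 0→5
Patient 1: 5→11
Patient 2: 11→19
Patient 3: 19→28
Sum = 5+11+19+28 = 63.
EDD (increasing due date): Patient 4 Patient 2 Patient 1 Patient 3.
Patient 4: 0→5
Patient 2: 5→13
Patient 1: 13→19
Patient 3: 19→28
Sum = 5+13+19+28 = 65.
FIFO (arrival order): Patient 1 Patient 2 Patient 3 Patient 4.
Patient 1: 0→6
Patient 2: 6→14
Patient 3: 14→23
Patient 4: 23→28
Sum = 6+14+23+28 = 71.
LPT 77, SPT 63, EDD 65, FIFO 71 → minimum 63.

63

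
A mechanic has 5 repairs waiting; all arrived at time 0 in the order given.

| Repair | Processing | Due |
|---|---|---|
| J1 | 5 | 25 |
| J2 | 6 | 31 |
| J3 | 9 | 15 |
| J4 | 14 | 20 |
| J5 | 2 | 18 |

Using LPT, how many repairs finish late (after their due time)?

3

LPT (decreasing processing time): J4 J3 J2 J1 J5.
J4: 0→14, due 20, tardiness 0
J3: 14→23, due 15, tardiness 8
J2: 23→29, due 31, tardiness 0
J1: 29→34, due 25, tardiness 9
J5: 34→36, due 18, tardiness 18
Late repairs: 3.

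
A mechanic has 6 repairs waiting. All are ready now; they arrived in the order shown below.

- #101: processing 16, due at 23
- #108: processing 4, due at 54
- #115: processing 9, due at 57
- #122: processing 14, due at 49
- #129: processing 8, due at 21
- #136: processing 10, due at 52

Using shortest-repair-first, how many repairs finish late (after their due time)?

1

SPT (increasing processing time): #108 #129 #115 #136 #122 #101.
#108: 0→4, due 54, tardiness 0
#129: 4→12, due 21, tardiness 0
#115: 12→21, due 57, tardiness 0
#136: 21→31, due 52, tardiness 0
#122: 31→45, due 49, tardiness 0
#101: 45→61, due 23, tardiness 38
Late repairs: 1.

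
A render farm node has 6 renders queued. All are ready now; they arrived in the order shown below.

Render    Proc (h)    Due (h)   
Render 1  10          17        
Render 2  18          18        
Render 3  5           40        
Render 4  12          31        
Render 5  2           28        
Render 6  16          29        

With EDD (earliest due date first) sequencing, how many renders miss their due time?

5

EDD (increasing due date): Render 1 Render 2 Render 5 Render 6 Render 4 Render 3.
Render 1: 0→10, due 17, tardiness 0
Render 2: 10→28, due 18, tardiness 10
Render 5: 28→30, due 28, tardiness 2
Render 6: 30→46, due 29, tardiness 17
Render 4: 46→58, due 31, tardiness 27
Render 3: 58→63, due 40, tardiness 23
Late renders: 5.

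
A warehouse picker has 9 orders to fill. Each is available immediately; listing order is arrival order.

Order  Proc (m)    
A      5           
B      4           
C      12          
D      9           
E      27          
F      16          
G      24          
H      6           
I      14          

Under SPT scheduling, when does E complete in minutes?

SPT (increasing processing time): B A H D C I F G E.
B: 0→4
A: 4→9
H: 9→15
D: 15→24
C: 24→36
I: 36→50
F: 50→66
G: 66→90
E: 90→117

117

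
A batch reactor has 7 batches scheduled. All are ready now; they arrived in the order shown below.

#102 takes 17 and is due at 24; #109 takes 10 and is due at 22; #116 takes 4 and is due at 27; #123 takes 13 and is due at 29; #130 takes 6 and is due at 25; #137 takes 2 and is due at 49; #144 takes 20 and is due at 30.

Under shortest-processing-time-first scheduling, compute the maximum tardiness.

42

SPT (increasing processing time): #137 #116 #130 #109 #123 #102 #144.
#137: 0→2, due 49, tardiness 0
#116: 2→6, due 27, tardiness 0
#130: 6→12, due 25, tardiness 0
#109: 12→22, due 22, tardiness 0
#123: 22→35, due 29, tardiness 6
#102: 35→52, due 24, tardiness 28
#144: 52→72, due 30, tardiness 42
Maximum = 42.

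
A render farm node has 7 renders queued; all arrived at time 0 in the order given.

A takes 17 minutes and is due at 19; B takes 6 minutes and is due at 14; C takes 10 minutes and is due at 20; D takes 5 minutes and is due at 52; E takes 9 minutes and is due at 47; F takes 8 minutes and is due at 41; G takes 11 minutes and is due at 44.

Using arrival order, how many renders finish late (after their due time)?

4

FIFO (arrival order): A B C D E F G.
A: 0→17, due 19, tardiness 0
B: 17→23, due 14, tardiness 9
C: 23→33, due 20, tardiness 13
D: 33→38, due 52, tardiness 0
E: 38→47, due 47, tardiness 0
F: 47→55, due 41, tardiness 14
G: 55→66, due 44, tardiness 22
Late renders: 4.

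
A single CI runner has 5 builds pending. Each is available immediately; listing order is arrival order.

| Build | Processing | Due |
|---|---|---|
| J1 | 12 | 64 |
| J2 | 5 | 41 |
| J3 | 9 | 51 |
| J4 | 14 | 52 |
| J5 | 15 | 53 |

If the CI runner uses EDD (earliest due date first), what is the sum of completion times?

EDD (increasing due date): J2 J3 J4 J5 J1.
J2: 0→5
J3: 5→14
J4: 14→28
J5: 28→43
J1: 43→55
Sum = 5+14+28+43+55 = 145.

145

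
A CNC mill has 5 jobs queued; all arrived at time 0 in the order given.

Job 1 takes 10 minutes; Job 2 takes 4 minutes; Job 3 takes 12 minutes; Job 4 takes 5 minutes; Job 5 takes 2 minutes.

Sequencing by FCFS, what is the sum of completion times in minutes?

114

FIFO (arrival order): Job 1 Job 2 Job 3 Job 4 Job 5.
Job 1: 0→10
Job 2: 10→14
Job 3: 14→26
Job 4: 26→31
Job 5: 31→33
Sum = 10+14+26+31+33 = 114.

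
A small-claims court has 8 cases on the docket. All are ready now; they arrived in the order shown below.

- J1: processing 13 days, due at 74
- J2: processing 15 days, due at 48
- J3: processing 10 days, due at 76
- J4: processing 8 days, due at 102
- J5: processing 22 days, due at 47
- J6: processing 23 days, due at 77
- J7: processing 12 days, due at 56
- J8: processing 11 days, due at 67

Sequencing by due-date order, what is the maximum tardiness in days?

29

EDD (increasing due date): J5 J2 J7 J8 J1 J3 J6 J4.
J5: 0→22, due 47, tardiness 0
J2: 22→37, due 48, tardiness 0
J7: 37→49, due 56, tardiness 0
J8: 49→60, due 67, tardiness 0
J1: 60→73, due 74, tardiness 0
J3: 73→83, due 76, tardiness 7
J6: 83→106, due 77, tardiness 29
J4: 106→114, due 102, tardiness 12
Maximum = 29.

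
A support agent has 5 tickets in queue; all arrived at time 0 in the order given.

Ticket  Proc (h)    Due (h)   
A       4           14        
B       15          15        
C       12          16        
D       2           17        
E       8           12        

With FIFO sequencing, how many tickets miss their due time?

4

FIFO (arrival order): A B C D E.
A: 0→4, due 14, tardiness 0
B: 4→19, due 15, tardiness 4
C: 19→31, due 16, tardiness 15
D: 31→33, due 17, tardiness 16
E: 33→41, due 12, tardiness 29
Late tickets: 4.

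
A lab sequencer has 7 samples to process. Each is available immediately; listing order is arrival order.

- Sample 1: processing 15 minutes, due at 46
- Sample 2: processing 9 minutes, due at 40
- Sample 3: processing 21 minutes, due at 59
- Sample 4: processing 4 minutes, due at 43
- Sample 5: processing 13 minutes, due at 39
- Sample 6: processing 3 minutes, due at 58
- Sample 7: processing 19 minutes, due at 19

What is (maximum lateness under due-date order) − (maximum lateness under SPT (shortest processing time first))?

-19

EDD (increasing due date): Sample 7 Sample 5 Sample 2 Sample 4 Sample 1 Sample 6 Sample 3.
Sample 7: 0→19, due 19, lateness 0
Sample 5: 19→32, due 39, lateness -7
Sample 2: 32→41, due 40, lateness 1
Sample 4: 41→45, due 43, lateness 2
Sample 1: 45→60, due 46, lateness 14
Sample 6: 60→63, due 58, lateness 5
Sample 3: 63→84, due 59, lateness 25
Maximum = 25.
SPT (increasing processing time): Sample 6 Sample 4 Sample 2 Sample 5 Sample 1 Sample 7 Sample 3.
Sample 6: 0→3, due 58, lateness -55
Sample 4: 3→7, due 43, lateness -36
Sample 2: 7→16, due 40, lateness -24
Sample 5: 16→29, due 39, lateness -10
Sample 1: 29→44, due 46, lateness -2
Sample 7: 44→63, due 19, lateness 44
Sample 3: 63→84, due 59, lateness 25
Maximum = 44.
Difference = 25 − 44 = -19.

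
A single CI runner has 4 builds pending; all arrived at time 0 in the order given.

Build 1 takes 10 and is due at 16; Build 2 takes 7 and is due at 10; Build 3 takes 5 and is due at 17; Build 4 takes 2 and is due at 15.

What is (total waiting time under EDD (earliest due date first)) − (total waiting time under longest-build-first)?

EDD (increasing due date): Build 2 Build 4 Build 1 Build 3.
Build 2: waits 0, runs 0→7
Build 4: waits 7, runs 7→9
Build 1: waits 9, runs 9→19
Build 3: waits 19, runs 19→24
Sum = 0+7+9+19 = 35.
LPT (decreasing processing time): Build 1 Build 2 Build 3 Build 4.
Build 1: waits 0, runs 0→10
Build 2: waits 10, runs 10→17
Build 3: waits 17, runs 17→22
Build 4: waits 22, runs 22→24
Sum = 0+10+17+22 = 49.
Difference = 35 − 49 = -14.

-14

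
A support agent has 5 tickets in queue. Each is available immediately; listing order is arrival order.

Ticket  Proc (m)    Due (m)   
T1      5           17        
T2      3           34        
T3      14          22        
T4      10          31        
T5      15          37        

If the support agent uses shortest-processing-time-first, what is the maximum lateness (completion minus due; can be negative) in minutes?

10

SPT (increasing processing time): T2 T1 T4 T3 T5.
T2: 0→3, due 34, lateness -31
T1: 3→8, due 17, lateness -9
T4: 8→18, due 31, lateness -13
T3: 18→32, due 22, lateness 10
T5: 32→47, due 37, lateness 10
Maximum = 10.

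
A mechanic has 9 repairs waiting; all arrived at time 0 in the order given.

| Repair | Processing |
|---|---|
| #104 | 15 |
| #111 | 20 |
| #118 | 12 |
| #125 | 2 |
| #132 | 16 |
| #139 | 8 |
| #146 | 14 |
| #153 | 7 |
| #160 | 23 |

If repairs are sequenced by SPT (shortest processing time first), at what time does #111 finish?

SPT (increasing processing time): #125 #153 #139 #118 #146 #104 #132 #111 #160.
#125: 0→2
#153: 2→9
#139: 9→17
#118: 17→29
#146: 29→43
#104: 43→58
#132: 58→74
#111: 74→94

94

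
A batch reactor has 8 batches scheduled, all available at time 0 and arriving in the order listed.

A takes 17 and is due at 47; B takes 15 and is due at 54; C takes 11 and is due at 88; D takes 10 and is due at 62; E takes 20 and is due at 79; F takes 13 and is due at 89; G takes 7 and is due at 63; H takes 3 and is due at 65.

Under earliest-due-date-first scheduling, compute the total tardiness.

EDD (increasing due date): A B D G H E C F.
A: 0→17, due 47, tardiness 0
B: 17→32, due 54, tardiness 0
D: 32→42, due 62, tardiness 0
G: 42→49, due 63, tardiness 0
H: 49→52, due 65, tardiness 0
E: 52→72, due 79, tardiness 0
C: 72→83, due 88, tardiness 0
F: 83→96, due 89, tardiness 7
Sum = 0+0+0+0+0+0+0+7 = 7.

7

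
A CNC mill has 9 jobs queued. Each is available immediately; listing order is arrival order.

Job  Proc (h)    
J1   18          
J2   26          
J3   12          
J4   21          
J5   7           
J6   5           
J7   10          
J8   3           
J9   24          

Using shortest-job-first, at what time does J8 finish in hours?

3

SPT (increasing processing time): J8 J6 J5 J7 J3 J1 J4 J9 J2.
J8: 0→3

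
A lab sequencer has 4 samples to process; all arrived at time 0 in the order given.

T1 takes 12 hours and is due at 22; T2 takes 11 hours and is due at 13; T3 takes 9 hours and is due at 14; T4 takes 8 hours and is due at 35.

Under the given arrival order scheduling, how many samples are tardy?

FIFO (arrival order): T1 T2 T3 T4.
T1: 0→12, due 22, tardiness 0
T2: 12→23, due 13, tardiness 10
T3: 23→32, due 14, tardiness 18
T4: 32→40, due 35, tardiness 5
Late samples: 3.

3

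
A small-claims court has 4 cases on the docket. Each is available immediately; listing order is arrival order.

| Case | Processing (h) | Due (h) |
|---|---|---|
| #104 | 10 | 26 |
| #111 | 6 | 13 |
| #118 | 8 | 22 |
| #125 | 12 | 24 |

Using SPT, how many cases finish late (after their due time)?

1

SPT (increasing processing time): #111 #118 #104 #125.
#111: 0→6, due 13, tardiness 0
#118: 6→14, due 22, tardiness 0
#104: 14→24, due 26, tardiness 0
#125: 24→36, due 24, tardiness 12
Late cases: 1.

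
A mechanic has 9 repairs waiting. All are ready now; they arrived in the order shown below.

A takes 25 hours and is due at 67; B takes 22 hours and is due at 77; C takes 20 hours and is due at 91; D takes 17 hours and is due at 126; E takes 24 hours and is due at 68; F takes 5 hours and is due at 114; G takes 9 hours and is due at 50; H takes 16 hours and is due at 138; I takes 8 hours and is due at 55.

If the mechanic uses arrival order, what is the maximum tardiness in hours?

FIFO (arrival order): A B C D E F G H I.
A: 0→25, due 67, tardiness 0
B: 25→47, due 77, tardiness 0
C: 47→67, due 91, tardiness 0
D: 67→84, due 126, tardiness 0
E: 84→108, due 68, tardiness 40
F: 108→113, due 114, tardiness 0
G: 113→122, due 50, tardiness 72
H: 122→138, due 138, tardiness 0
I: 138→146, due 55, tardiness 91
Maximum = 91.

91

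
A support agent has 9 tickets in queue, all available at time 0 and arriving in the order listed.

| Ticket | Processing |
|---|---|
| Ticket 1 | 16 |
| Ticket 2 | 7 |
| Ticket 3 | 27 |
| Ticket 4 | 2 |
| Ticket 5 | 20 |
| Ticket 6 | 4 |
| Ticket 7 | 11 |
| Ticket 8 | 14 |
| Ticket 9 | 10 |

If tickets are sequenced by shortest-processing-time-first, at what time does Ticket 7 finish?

34

SPT (increasing processing time): Ticket 4 Ticket 6 Ticket 2 Ticket 9 Ticket 7 Ticket 8 Ticket 1 Ticket 5 Ticket 3.
Ticket 4: 0→2
Ticket 6: 2→6
Ticket 2: 6→13
Ticket 9: 13→23
Ticket 7: 23→34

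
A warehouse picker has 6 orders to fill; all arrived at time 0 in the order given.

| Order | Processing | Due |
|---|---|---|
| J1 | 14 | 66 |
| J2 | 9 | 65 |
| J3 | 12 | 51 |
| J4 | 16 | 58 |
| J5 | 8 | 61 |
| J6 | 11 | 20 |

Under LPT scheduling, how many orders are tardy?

2

LPT (decreasing processing time): J4 J1 J3 J6 J2 J5.
J4: 0→16, due 58, tardiness 0
J1: 16→30, due 66, tardiness 0
J3: 30→42, due 51, tardiness 0
J6: 42→53, due 20, tardiness 33
J2: 53→62, due 65, tardiness 0
J5: 62→70, due 61, tardiness 9
Late orders: 2.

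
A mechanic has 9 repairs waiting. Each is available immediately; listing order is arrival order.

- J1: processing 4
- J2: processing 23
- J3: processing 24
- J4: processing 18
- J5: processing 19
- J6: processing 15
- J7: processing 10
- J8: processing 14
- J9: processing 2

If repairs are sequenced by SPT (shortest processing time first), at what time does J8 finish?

SPT (increasing processing time): J9 J1 J7 J8 J6 J4 J5 J2 J3.
J9: 0→2
J1: 2→6
J7: 6→16
J8: 16→30

30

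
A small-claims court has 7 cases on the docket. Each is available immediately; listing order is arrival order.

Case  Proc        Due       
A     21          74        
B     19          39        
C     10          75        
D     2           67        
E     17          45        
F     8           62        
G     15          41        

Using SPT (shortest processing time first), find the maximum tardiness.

32

SPT (increasing processing time): D F C G E B A.
D: 0→2, due 67, tardiness 0
F: 2→10, due 62, tardiness 0
C: 10→20, due 75, tardiness 0
G: 20→35, due 41, tardiness 0
E: 35→52, due 45, tardiness 7
B: 52→71, due 39, tardiness 32
A: 71→92, due 74, tardiness 18
Maximum = 32.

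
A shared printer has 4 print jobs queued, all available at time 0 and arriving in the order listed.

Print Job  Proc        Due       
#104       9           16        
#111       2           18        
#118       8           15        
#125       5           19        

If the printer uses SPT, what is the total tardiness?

SPT (increasing processing time): #111 #125 #118 #104.
#111: 0→2, due 18, tardiness 0
#125: 2→7, due 19, tardiness 0
#118: 7→15, due 15, tardiness 0
#104: 15→24, due 16, tardiness 8
Sum = 0+0+0+8 = 8.

8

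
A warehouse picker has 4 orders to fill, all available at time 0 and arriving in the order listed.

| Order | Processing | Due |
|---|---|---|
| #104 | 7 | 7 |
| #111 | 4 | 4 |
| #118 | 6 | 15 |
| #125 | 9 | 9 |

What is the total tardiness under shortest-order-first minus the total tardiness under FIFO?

SPT (increasing processing time): #111 #118 #104 #125.
#111: 0→4, due 4, tardiness 0
#118: 4→10, due 15, tardiness 0
#104: 10→17, due 7, tardiness 10
#125: 17→26, due 9, tardiness 17
Sum = 0+0+10+17 = 27.
FIFO (arrival order): #104 #111 #118 #125.
#104: 0→7, due 7, tardiness 0
#111: 7→11, due 4, tardiness 7
#118: 11→17, due 15, tardiness 2
#125: 17→26, due 9, tardiness 17
Sum = 0+7+2+17 = 26.
Difference = 27 − 26 = 1.

1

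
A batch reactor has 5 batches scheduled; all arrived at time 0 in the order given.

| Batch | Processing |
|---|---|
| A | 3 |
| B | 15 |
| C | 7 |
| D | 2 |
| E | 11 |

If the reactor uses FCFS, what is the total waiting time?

FIFO (arrival order): A B C D E.
A: waits 0, runs 0→3
B: waits 3, runs 3→18
C: waits 18, runs 18→25
D: waits 25, runs 25→27
E: waits 27, runs 27→38
Sum = 0+3+18+25+27 = 73.

73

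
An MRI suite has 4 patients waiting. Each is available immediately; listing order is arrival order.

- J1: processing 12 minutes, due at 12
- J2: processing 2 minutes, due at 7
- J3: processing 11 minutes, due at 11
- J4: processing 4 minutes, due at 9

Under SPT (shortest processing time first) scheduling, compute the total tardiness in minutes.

SPT (increasing processing time): J2 J4 J3 J1.
J2: 0→2, due 7, tardiness 0
J4: 2→6, due 9, tardiness 0
J3: 6→17, due 11, tardiness 6
J1: 17→29, due 12, tardiness 17
Sum = 0+0+6+17 = 23.

23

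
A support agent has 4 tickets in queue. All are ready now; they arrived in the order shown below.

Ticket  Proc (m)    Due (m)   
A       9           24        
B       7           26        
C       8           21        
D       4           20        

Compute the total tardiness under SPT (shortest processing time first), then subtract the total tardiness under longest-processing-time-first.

SPT (increasing processing time): D B C A.
D: 0→4, due 20, tardiness 0
B: 4→11, due 26, tardiness 0
C: 11→19, due 21, tardiness 0
A: 19→28, due 24, tardiness 4
Sum = 0+0+0+4 = 4.
LPT (decreasing processing time): A C B D.
A: 0→9, due 24, tardiness 0
C: 9→17, due 21, tardiness 0
B: 17→24, due 26, tardiness 0
D: 24→28, due 20, tardiness 8
Sum = 0+0+0+8 = 8.
Difference = 4 − 8 = -4.

-4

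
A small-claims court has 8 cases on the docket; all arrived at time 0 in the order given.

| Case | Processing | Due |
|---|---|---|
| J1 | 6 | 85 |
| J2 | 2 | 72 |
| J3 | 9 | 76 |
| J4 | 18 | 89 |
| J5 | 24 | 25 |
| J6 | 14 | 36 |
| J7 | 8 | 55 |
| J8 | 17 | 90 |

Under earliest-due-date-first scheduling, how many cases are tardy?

EDD (increasing due date): J5 J6 J7 J2 J3 J1 J4 J8.
J5: 0→24, due 25, tardiness 0
J6: 24→38, due 36, tardiness 2
J7: 38→46, due 55, tardiness 0
J2: 46→48, due 72, tardiness 0
J3: 48→57, due 76, tardiness 0
J1: 57→63, due 85, tardiness 0
J4: 63→81, due 89, tardiness 0
J8: 81→98, due 90, tardiness 8
Late cases: 2.

2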